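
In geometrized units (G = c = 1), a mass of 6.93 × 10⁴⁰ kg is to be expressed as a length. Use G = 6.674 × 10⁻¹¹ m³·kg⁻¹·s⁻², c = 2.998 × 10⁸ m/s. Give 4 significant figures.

5.146 × 10¹³ m

In G = c = 1 units mass has dimensions of length; the conversion factor is G/c².
6.93 × 10⁴⁰ kg × (G/c²) = 5.146 × 10¹³ m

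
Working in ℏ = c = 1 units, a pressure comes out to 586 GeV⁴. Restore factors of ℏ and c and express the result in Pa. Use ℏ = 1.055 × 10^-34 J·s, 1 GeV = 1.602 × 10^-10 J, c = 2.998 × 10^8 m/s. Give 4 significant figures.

Pressure is [E]/[L]³ = [E]⁴/(ℏc)³.
1 GeV⁴ → 1/(ℏc)³ × (1 GeV in J)⁴ = 2.082 × 10^37 Pa.
Result: 586 × 2.082 × 10^37 = 1.220 × 10^40 Pa.

1.220 × 10^40 Pa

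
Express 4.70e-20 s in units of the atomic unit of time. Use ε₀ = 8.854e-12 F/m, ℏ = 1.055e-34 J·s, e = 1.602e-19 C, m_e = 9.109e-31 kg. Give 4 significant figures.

1.940e-3

atomic unit of time: τ_au = (4πε₀)²ℏ³/(m_e e⁴) = 2.423e-17 s.
4.70e-20 / 2.423e-17 = 1.940e-3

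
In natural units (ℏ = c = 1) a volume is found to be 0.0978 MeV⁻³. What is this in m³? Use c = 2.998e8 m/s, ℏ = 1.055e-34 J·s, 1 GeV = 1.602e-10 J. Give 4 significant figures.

7.527e-40 m³

Volume is [L]³ = [E]⁻³·(ℏc)³.
1 GeV⁻³ → (ℏc)³ × (1 GeV in J)⁻³ = 7.696e-48 m³.
Convert the energy scale: 0.0978 MeV⁻³ = 9.78e7 GeV⁻³.
Result: 9.78e7 × 7.696e-48 = 7.527e-40 m³.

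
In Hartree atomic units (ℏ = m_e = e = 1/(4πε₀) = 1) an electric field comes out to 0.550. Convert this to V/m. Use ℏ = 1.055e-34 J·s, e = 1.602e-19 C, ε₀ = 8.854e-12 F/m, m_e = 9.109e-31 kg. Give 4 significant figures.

2.822e11 V/m

One atomic unit of electric field: E_au = E_h/(e a₀) = m_e²e⁵/((4πε₀)³ℏ⁴) = 5.131e11 V/m.
0.550 × 5.131e11 V/m = 2.822e11 V/m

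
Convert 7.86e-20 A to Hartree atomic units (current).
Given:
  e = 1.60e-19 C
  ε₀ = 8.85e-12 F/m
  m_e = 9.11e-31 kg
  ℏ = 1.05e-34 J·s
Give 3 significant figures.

atomic unit of electric current: I_au = e E_h/ℏ = m_e e⁵/((4πε₀)²ℏ³) = 6.67e-3 A.
7.86e-20 / 6.67e-3 = 1.18e-17

1.18e-17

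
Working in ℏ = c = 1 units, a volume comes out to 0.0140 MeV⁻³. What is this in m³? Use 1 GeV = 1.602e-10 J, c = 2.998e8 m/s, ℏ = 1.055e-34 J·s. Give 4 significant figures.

1.077e-40 m³

Volume is [L]³ = [E]⁻³·(ℏc)³.
1 GeV⁻³ → (ℏc)³ × (1 GeV in J)⁻³ = 7.696e-48 m³.
Convert the energy scale: 0.0140 MeV⁻³ = 1.40e7 GeV⁻³.
Result: 1.40e7 × 7.696e-48 = 1.077e-40 m³.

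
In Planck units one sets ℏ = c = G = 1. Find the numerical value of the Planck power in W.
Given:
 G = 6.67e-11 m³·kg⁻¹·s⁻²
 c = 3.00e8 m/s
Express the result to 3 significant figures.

3.64e52 W

P_P = c⁵/G
  = 2.43e42 / 6.67e-11
  = 3.64e52 W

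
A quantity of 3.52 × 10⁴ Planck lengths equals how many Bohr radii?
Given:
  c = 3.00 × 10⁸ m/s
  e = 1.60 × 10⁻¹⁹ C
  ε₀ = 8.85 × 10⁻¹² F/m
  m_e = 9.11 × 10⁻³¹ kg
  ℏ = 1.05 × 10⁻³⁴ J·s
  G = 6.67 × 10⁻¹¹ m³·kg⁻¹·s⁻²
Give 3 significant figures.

1.08 × 10⁻²⁰

Planck length: ℓ_P = √(ℏG/c³) = 1.61 × 10⁻³⁵ m
Bohr radius: a₀ = 4πε₀ℏ²/(m_e e²) = 5.26 × 10⁻¹¹ m
3.52 × 10⁴ × 1.61 × 10⁻³⁵ / 5.26 × 10⁻¹¹ = 1.08 × 10⁻²⁰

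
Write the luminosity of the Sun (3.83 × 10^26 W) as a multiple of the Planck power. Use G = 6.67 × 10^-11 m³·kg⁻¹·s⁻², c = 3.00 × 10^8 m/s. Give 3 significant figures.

1.05 × 10^-26

Planck power: P_P = c⁵/G = 3.64 × 10^52 W.
3.83 × 10^26 / 3.64 × 10^52 = 1.05 × 10^-26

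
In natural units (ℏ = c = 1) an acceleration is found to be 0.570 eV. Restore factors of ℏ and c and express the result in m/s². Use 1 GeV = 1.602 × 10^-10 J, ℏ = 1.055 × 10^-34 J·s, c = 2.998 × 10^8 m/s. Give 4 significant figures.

Acceleration is [L]/[T]² = c·[E]/ℏ.
1 GeV → c/ℏ × (1 GeV in J) = 4.552 × 10^32 m/s².
Convert the energy scale: 0.570 eV = 5.70 × 10^-10 GeV.
Result: 5.70 × 10^-10 × 4.552 × 10^32 = 2.595 × 10^23 m/s².

2.595 × 10^23 m/s²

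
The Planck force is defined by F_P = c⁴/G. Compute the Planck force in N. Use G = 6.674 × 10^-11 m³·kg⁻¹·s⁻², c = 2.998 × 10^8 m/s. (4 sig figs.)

F_P = c⁴/G
  = 8.078 × 10^33 / 6.674 × 10^-11
  = 1.210 × 10^44 N

1.210 × 10^44 N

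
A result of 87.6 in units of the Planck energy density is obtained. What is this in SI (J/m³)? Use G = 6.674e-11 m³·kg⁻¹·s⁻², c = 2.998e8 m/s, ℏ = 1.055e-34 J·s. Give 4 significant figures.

4.058e115 J/m³

One Planck energy density: u_P = c⁷/(ℏG²) = 4.632e113 J/m³.
87.6 × 4.632e113 J/m³ = 4.058e115 J/m³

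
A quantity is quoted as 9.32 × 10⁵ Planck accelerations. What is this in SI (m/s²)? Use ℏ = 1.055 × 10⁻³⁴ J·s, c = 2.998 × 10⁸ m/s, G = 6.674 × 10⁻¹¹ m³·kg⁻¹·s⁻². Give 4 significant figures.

5.182 × 10⁵⁷ m/s²

One Planck acceleration: a_P = √(c⁷/(ℏG)) = 5.560 × 10⁵¹ m/s².
9.32 × 10⁵ × 5.560 × 10⁵¹ m/s² = 5.182 × 10⁵⁷ m/s²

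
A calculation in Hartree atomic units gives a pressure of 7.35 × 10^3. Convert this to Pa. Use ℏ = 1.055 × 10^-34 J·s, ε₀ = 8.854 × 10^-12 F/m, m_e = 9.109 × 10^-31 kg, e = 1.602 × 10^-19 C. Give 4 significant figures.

One atomic unit of pressure: P_au = E_h/a₀³ = m_e⁴e¹⁰/((4πε₀)⁵ℏ⁸) = 2.929 × 10^13 Pa.
7.35 × 10^3 × 2.929 × 10^13 Pa = 2.153 × 10^17 Pa

2.153 × 10^17 Pa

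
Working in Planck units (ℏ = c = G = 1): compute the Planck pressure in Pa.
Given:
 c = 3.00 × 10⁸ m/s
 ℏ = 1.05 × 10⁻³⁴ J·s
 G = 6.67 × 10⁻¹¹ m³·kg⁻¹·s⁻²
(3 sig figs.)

Dimensional analysis gives p_P = c⁷/(ℏG²).
  = 2.19 × 10⁵⁹ / 4.67 × 10⁻⁵⁵
  = 4.68 × 10¹¹³ Pa

4.68 × 10¹¹³ Pa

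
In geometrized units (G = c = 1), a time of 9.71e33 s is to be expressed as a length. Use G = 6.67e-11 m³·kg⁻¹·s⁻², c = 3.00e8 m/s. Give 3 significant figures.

Time → length via c.
9.71e33 s × (c) = 2.91e42 m

2.91e42 m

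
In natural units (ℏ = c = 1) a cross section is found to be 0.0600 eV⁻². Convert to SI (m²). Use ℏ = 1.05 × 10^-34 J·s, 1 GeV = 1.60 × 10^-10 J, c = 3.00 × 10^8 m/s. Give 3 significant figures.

2.33 × 10^-15 m²

Area is [L]² = [E]⁻²·(ℏc)²; restore (ℏc)².
1 GeV⁻² → (ℏc)² × (1 GeV in J)⁻² = 3.88 × 10^-32 m².
Convert the energy scale: 0.0600 eV⁻² = 6.00 × 10^16 GeV⁻².
Result: 6.00 × 10^16 × 3.88 × 10^-32 = 2.33 × 10^-15 m².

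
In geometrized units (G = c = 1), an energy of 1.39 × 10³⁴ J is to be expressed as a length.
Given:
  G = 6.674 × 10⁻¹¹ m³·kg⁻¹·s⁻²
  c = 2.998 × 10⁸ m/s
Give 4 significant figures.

Energy → length via G/c⁴.
1.39 × 10³⁴ J × (G/c⁴) = 1.148 × 10⁻¹⁰ m

1.148 × 10⁻¹⁰ m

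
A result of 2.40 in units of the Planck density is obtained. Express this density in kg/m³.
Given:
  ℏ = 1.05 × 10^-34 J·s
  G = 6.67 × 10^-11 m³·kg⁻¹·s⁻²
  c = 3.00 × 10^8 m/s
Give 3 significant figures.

One Planck density: ρ_P = c⁵/(ℏG²) = 5.20 × 10^96 kg/m³.
2.40 × 5.20 × 10^96 kg/m³ = 1.25 × 10^97 kg/m³

1.25 × 10^97 kg/m³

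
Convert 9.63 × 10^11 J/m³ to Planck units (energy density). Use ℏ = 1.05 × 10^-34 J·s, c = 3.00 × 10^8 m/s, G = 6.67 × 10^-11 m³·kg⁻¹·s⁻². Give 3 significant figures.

Planck energy density: u_P = c⁷/(ℏG²) = 4.68 × 10^113 J/m³.
9.63 × 10^11 / 4.68 × 10^113 = 2.06 × 10^-102

2.06 × 10^-102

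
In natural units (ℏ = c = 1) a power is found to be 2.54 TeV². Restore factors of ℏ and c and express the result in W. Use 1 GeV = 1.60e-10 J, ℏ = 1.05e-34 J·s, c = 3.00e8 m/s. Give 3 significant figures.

6.19e20 W

Power is [E]/[T] = [E]²/ℏ.
1 GeV² → 1/ℏ × (1 GeV in J)² = 2.44e14 W.
Convert the energy scale: 2.54 TeV² = 2.54e6 GeV².
Result: 2.54e6 × 2.44e14 = 6.19e20 W.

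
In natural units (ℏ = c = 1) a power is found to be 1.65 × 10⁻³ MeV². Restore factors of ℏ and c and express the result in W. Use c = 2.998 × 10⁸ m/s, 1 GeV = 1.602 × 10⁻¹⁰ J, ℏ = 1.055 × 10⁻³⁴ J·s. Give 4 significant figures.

Power is [E]/[T] = [E]²/ℏ.
1 GeV² → 1/ℏ × (1 GeV in J)² = 2.433 × 10¹⁴ W.
Convert the energy scale: 1.65 × 10⁻³ MeV² = 1.65 × 10⁻⁹ GeV².
Result: 1.65 × 10⁻⁹ × 2.433 × 10¹⁴ = 4.014 × 10⁵ W.

4.014 × 10⁵ W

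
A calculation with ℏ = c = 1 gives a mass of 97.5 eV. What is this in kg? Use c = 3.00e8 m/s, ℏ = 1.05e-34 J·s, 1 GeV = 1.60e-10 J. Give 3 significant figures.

1.73e-34 kg

Mass is [E]/c²; divide by c².
1 GeV → 1/c² × (1 GeV in J) = 1.78e-27 kg.
Convert the energy scale: 97.5 eV = 9.75e-8 GeV.
Result: 9.75e-8 × 1.78e-27 = 1.73e-34 kg.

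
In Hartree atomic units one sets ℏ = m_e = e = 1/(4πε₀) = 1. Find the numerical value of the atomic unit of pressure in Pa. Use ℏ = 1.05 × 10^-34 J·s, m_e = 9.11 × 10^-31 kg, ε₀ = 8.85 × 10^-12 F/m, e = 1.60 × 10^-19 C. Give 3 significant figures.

P_au = E_h/a₀³ = m_e⁴e¹⁰/((4πε₀)⁵ℏ⁸)
E_h = 4.38 × 10^-18 J
a₀ = 5.26 × 10^-11 m
E_h/a₀³ = 3.01 × 10^13 Pa

3.01 × 10^13 Pa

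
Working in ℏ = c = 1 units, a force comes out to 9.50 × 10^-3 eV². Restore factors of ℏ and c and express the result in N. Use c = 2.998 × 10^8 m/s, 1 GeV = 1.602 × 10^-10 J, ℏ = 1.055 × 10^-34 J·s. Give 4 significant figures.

Force is [E]/[L] = [E]²/(ℏc); restore (ℏc)⁻¹.
1 GeV² → 1/(ℏc) × (1 GeV in J)² = 8.114 × 10^5 N.
Convert the energy scale: 9.50 × 10^-3 eV² = 9.50 × 10^-21 GeV².
Result: 9.50 × 10^-21 × 8.114 × 10^5 = 7.708 × 10^-15 N.

7.708 × 10^-15 N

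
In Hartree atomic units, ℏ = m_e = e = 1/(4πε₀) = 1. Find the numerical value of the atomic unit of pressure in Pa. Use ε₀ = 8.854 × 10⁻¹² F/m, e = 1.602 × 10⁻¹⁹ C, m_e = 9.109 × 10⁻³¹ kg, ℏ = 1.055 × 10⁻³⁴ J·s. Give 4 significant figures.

2.929 × 10¹³ Pa

The unique combination of the constants set to 1 with dimensions of pressure is P_au = E_h/a₀³ = m_e⁴e¹⁰/((4πε₀)⁵ℏ⁸).
E_h = 4.354 × 10⁻¹⁸ J
a₀ = 5.297 × 10⁻¹¹ m
E_h/a₀³ = 2.929 × 10¹³ Pa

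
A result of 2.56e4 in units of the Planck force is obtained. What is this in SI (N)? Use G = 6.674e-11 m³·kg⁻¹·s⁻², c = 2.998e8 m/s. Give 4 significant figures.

One Planck force: F_P = c⁴/G = 1.210e44 N.
2.56e4 × 1.210e44 N = 3.099e48 N

3.099e48 N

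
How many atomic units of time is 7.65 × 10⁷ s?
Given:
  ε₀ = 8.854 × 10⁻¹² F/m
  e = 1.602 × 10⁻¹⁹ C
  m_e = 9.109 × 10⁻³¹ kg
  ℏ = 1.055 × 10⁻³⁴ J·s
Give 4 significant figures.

3.157 × 10²⁴

atomic unit of time: τ_au = (4πε₀)²ℏ³/(m_e e⁴) = 2.423 × 10⁻¹⁷ s.
7.65 × 10⁷ / 2.423 × 10⁻¹⁷ = 3.157 × 10²⁴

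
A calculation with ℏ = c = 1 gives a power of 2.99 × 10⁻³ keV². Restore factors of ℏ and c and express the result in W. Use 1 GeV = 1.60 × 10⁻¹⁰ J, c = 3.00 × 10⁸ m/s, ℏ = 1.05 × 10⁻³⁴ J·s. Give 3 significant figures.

0.729 W

Power is [E]/[T] = [E]²/ℏ.
1 GeV² → 1/ℏ × (1 GeV in J)² = 2.44 × 10¹⁴ W.
Convert the energy scale: 2.99 × 10⁻³ keV² = 2.99 × 10⁻¹⁵ GeV².
Result: 2.99 × 10⁻¹⁵ × 2.44 × 10¹⁴ = 0.729 W.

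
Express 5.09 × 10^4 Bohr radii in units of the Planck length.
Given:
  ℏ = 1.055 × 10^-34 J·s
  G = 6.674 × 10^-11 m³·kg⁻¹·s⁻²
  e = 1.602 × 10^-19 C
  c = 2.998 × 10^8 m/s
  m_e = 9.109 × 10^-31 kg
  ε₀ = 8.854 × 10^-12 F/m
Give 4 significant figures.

1.668 × 10^29

Bohr radius: a₀ = 4πε₀ℏ²/(m_e e²) = 5.297 × 10^-11 m
Planck length: ℓ_P = √(ℏG/c³) = 1.616 × 10^-35 m
5.09 × 10^4 × 5.297 × 10^-11 / 1.616 × 10^-35 = 1.668 × 10^29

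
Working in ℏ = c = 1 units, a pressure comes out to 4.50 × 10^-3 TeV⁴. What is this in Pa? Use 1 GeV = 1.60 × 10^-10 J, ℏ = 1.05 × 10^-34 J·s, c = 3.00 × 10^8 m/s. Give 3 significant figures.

Pressure is [E]/[L]³ = [E]⁴/(ℏc)³.
1 GeV⁴ → 1/(ℏc)³ × (1 GeV in J)⁴ = 2.10 × 10^37 Pa.
Convert the energy scale: 4.50 × 10^-3 TeV⁴ = 4.50 × 10^9 GeV⁴.
Result: 4.50 × 10^9 × 2.10 × 10^37 = 9.44 × 10^46 Pa.

9.44 × 10^46 Pa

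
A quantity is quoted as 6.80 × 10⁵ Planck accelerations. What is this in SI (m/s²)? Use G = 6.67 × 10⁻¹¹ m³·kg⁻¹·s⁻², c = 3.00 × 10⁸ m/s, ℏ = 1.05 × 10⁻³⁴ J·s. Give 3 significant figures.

One Planck acceleration: a_P = √(c⁷/(ℏG)) = 5.59 × 10⁵¹ m/s².
6.80 × 10⁵ × 5.59 × 10⁵¹ m/s² = 3.80 × 10⁵⁷ m/s²

3.80 × 10⁵⁷ m/s²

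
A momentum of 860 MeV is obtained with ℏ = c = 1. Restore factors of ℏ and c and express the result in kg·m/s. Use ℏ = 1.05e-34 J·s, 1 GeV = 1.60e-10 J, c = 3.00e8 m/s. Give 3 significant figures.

Momentum is [E]/c; divide by c.
1 GeV → 1/c × (1 GeV in J) = 5.33e-19 kg·m/s.
Convert the energy scale: 860 MeV = 0.860 GeV.
Result: 0.860 × 5.33e-19 = 4.59e-19 kg·m/s.

4.59e-19 kg·m/s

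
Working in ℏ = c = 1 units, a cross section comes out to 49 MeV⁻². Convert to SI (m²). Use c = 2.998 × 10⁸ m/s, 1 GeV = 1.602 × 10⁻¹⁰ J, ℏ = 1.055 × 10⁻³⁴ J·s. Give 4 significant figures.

1.910 × 10⁻²⁴ m²

Area is [L]² = [E]⁻²·(ℏc)²; restore (ℏc)².
1 GeV⁻² → (ℏc)² × (1 GeV in J)⁻² = 3.898 × 10⁻³² m².
Convert the energy scale: 49 MeV⁻² = 4.90 × 10⁷ GeV⁻².
Result: 4.90 × 10⁷ × 3.898 × 10⁻³² = 1.910 × 10⁻²⁴ m².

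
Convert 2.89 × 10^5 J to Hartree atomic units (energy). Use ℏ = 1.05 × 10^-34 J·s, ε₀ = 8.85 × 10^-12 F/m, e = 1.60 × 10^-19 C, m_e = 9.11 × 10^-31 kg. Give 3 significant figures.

6.60 × 10^22

hartree: E_h = m_e e⁴/(4πε₀ℏ)² = 4.38 × 10^-18 J.
2.89 × 10^5 / 4.38 × 10^-18 = 6.60 × 10^22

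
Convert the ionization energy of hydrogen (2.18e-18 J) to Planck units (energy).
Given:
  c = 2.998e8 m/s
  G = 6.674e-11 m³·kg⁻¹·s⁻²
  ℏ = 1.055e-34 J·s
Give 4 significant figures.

Planck energy: E_P = √(ℏc⁵/G) = 1.957e9 J.
2.18e-18 / 1.957e9 = 1.114e-27

1.114e-27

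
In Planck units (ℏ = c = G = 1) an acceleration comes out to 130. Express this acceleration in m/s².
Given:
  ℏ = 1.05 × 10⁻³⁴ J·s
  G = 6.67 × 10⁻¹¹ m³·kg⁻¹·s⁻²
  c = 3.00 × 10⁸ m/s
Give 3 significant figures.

7.26 × 10⁵³ m/s²

One Planck acceleration: a_P = √(c⁷/(ℏG)) = 5.59 × 10⁵¹ m/s².
130 × 5.59 × 10⁵¹ m/s² = 7.26 × 10⁵³ m/s²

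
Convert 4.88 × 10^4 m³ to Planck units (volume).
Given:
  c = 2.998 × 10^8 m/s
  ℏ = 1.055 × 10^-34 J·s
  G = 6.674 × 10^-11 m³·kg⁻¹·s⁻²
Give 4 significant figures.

1.155 × 10^109

Planck volume: V_P = (ℏG/c³)^(3/2) = 4.224 × 10^-105 m³.
4.88 × 10^4 / 4.224 × 10^-105 = 1.155 × 10^109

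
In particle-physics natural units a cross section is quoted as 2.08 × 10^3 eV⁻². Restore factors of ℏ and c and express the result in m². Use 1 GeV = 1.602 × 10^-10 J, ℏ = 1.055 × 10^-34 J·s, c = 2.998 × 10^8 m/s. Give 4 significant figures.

Area is [L]² = [E]⁻²·(ℏc)²; restore (ℏc)².
1 GeV⁻² → (ℏc)² × (1 GeV in J)⁻² = 3.898 × 10^-32 m².
Convert the energy scale: 2.08 × 10^3 eV⁻² = 2.08 × 10^21 GeV⁻².
Result: 2.08 × 10^21 × 3.898 × 10^-32 = 8.108 × 10^-11 m².

8.108 × 10^-11 m²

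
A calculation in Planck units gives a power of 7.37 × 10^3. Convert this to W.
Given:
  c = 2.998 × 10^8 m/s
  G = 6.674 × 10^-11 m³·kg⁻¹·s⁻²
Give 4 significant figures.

2.674 × 10^56 W

One Planck power: P_P = c⁵/G = 3.629 × 10^52 W.
7.37 × 10^3 × 3.629 × 10^52 W = 2.674 × 10^56 W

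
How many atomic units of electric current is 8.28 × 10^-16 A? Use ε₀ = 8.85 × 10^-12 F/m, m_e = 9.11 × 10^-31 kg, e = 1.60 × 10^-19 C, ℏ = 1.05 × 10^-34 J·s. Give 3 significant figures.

atomic unit of electric current: I_au = e E_h/ℏ = m_e e⁵/((4πε₀)²ℏ³) = 6.67 × 10^-3 A.
8.28 × 10^-16 / 6.67 × 10^-3 = 1.24 × 10^-13

1.24 × 10^-13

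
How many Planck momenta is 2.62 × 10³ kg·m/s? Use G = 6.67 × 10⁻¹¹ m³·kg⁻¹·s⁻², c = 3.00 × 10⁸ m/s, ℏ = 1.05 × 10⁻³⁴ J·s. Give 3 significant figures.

Planck momentum: p_P = √(ℏc³/G) = 6.52 kg·m/s.
2.62 × 10³ / 6.52 = 402

402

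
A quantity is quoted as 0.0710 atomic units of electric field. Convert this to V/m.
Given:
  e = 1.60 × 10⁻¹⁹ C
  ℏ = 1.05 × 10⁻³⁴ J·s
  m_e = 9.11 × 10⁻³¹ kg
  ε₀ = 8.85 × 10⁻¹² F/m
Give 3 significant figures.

One atomic unit of electric field: E_au = E_h/(e a₀) = m_e²e⁵/((4πε₀)³ℏ⁴) = 5.20 × 10¹¹ V/m.
0.0710 × 5.20 × 10¹¹ V/m = 3.70 × 10¹⁰ V/m

3.70 × 10¹⁰ V/m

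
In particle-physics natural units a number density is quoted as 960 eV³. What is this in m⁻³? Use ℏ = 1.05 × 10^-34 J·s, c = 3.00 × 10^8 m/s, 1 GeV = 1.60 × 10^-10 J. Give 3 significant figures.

1.26 × 10^23 m⁻³

Number density is [L]⁻³ = [E]³/(ℏc)³.
1 GeV³ → 1/(ℏc)³ × (1 GeV in J)³ = 1.31 × 10^47 m⁻³.
Convert the energy scale: 960 eV³ = 9.60 × 10^-25 GeV³.
Result: 9.60 × 10^-25 × 1.31 × 10^47 = 1.26 × 10^23 m⁻³.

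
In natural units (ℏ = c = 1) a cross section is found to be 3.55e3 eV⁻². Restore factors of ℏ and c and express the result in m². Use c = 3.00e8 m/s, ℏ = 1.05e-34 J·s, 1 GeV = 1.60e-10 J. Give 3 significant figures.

Area is [L]² = [E]⁻²·(ℏc)²; restore (ℏc)².
1 GeV⁻² → (ℏc)² × (1 GeV in J)⁻² = 3.88e-32 m².
Convert the energy scale: 3.55e3 eV⁻² = 3.55e21 GeV⁻².
Result: 3.55e21 × 3.88e-32 = 1.38e-10 m².

1.38e-10 m²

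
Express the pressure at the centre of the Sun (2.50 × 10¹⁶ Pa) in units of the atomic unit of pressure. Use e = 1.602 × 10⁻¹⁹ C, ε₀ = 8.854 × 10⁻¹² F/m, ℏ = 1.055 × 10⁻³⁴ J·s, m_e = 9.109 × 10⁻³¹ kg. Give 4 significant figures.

853.5

atomic unit of pressure: P_au = E_h/a₀³ = m_e⁴e¹⁰/((4πε₀)⁵ℏ⁸) = 2.929 × 10¹³ Pa.
2.50 × 10¹⁶ / 2.929 × 10¹³ = 853.5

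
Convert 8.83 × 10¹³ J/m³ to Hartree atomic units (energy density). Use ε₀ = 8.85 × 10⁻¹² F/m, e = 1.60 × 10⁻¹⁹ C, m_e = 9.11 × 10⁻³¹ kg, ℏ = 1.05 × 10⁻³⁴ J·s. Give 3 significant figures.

2.93

atomic unit of energy density: u_au = E_h/a₀³ = m_e⁴e¹⁰/((4πε₀)⁵ℏ⁸) = 3.01 × 10¹³ J/m³.
8.83 × 10¹³ / 3.01 × 10¹³ = 2.93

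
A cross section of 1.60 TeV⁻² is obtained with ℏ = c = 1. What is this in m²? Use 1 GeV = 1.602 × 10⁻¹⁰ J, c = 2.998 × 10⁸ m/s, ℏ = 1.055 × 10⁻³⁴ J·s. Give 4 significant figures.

6.237 × 10⁻³⁸ m²

Area is [L]² = [E]⁻²·(ℏc)²; restore (ℏc)².
1 GeV⁻² → (ℏc)² × (1 GeV in J)⁻² = 3.898 × 10⁻³² m².
Convert the energy scale: 1.60 TeV⁻² = 1.60 × 10⁻⁶ GeV⁻².
Result: 1.60 × 10⁻⁶ × 3.898 × 10⁻³² = 6.237 × 10⁻³⁸ m².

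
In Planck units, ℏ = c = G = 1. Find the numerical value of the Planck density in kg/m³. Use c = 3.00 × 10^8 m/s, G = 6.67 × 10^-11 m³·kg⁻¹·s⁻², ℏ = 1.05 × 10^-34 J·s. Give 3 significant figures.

5.20 × 10^96 kg/m³

Dimensional analysis gives ρ_P = c⁵/(ℏG²).
  = 2.43 × 10^42 / 4.67 × 10^-55
  = 5.20 × 10^96 kg/m³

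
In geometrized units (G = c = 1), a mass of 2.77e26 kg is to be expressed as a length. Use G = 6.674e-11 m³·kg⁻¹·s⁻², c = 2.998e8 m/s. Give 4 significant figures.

In G = c = 1 units mass has dimensions of length; the conversion factor is G/c².
2.77e26 kg × (G/c²) = 0.2057 m

0.2057 m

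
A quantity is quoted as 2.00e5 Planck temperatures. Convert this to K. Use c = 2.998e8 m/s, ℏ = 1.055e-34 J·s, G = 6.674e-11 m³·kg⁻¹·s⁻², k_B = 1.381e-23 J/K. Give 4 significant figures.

2.834e37 K

One Planck temperature: T_P = √(ℏc⁵/G) / k_B = 1.417e32 K.
2.00e5 × 1.417e32 K = 2.834e37 K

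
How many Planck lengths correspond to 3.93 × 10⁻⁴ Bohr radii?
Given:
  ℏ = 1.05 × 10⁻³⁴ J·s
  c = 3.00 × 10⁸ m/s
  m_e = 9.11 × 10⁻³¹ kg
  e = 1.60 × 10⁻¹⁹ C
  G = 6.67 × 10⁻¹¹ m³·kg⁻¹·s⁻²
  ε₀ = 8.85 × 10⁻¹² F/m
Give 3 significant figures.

1.28 × 10²¹

Bohr radius: a₀ = 4πε₀ℏ²/(m_e e²) = 5.26 × 10⁻¹¹ m
Planck length: ℓ_P = √(ℏG/c³) = 1.61 × 10⁻³⁵ m
3.93 × 10⁻⁴ × 5.26 × 10⁻¹¹ / 1.61 × 10⁻³⁵ = 1.28 × 10²¹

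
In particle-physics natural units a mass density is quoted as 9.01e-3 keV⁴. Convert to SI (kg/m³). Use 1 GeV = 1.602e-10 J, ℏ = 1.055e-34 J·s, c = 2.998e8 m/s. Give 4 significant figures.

2.087e-6 kg/m³

Mass density is [E]/(c²[L]³) = [E]⁴/(ℏ³c⁵).
1 GeV⁴ → 1/(ℏ³c⁵) × (1 GeV in J)⁴ = 2.316e20 kg/m³.
Convert the energy scale: 9.01e-3 keV⁴ = 9.01e-27 GeV⁴.
Result: 9.01e-27 × 2.316e20 = 2.087e-6 kg/m³.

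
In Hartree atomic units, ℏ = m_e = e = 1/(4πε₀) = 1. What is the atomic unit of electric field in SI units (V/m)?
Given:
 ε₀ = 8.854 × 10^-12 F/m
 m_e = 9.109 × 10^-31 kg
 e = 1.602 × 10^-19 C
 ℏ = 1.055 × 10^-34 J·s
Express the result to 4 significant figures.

5.131 × 10^11 V/m

From ℏ = m_e = e = 1/(4πε₀) = 1 the electric field scale is E_au = E_h/(e a₀) = m_e²e⁵/((4πε₀)³ℏ⁴).
E_h = 4.354 × 10^-18 J
a₀ = 5.297 × 10^-11 m
E_h/(e·a₀) = 5.131 × 10^11 V/m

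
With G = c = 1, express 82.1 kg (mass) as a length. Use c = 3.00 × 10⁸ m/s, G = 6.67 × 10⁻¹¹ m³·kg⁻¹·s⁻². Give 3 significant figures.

6.08 × 10⁻²⁶ m

In G = c = 1 units mass has dimensions of length; the conversion factor is G/c².
82.1 kg × (G/c²) = 6.08 × 10⁻²⁶ m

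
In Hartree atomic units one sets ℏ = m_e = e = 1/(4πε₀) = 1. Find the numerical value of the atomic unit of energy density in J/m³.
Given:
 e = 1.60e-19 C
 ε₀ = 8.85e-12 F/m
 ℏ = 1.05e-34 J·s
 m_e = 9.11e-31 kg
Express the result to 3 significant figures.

3.01e13 J/m³

u_au = E_h/a₀³ = m_e⁴e¹⁰/((4πε₀)⁵ℏ⁸)
E_h = 4.38e-18 J
a₀ = 5.26e-11 m
E_h/a₀³ = 3.01e13 J/m³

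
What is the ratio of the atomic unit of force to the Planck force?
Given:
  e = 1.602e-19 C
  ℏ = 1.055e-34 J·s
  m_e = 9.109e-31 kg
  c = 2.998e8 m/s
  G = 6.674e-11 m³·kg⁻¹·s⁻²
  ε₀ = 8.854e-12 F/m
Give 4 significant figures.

atomic unit of force: F_au = E_h/a₀ = m_e²e⁶/((4πε₀)³ℏ⁴) = 8.220e-8 N
Planck force: F_P = c⁴/G = 1.210e44 N
ratio = 8.220e-8 / 1.210e44 = 6.791e-52

6.791e-52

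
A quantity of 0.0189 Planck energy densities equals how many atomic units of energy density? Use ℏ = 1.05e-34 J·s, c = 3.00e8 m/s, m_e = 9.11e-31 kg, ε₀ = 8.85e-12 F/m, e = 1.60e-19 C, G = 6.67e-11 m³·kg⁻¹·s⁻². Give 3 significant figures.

2.94e98

Planck energy density: u_P = c⁷/(ℏG²) = 4.68e113 J/m³
atomic unit of energy density: u_au = E_h/a₀³ = m_e⁴e¹⁰/((4πε₀)⁵ℏ⁸) = 3.01e13 J/m³
0.0189 × 4.68e113 / 3.01e13 = 2.94e98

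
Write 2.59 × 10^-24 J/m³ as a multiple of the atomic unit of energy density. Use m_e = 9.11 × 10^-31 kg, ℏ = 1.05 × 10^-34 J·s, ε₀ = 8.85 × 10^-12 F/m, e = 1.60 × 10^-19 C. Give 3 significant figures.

8.60 × 10^-38

atomic unit of energy density: u_au = E_h/a₀³ = m_e⁴e¹⁰/((4πε₀)⁵ℏ⁸) = 3.01 × 10^13 J/m³.
2.59 × 10^-24 / 3.01 × 10^13 = 8.60 × 10^-38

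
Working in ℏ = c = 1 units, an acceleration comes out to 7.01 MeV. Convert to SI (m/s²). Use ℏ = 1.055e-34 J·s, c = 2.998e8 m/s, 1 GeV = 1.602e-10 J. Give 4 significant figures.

Acceleration is [L]/[T]² = c·[E]/ℏ.
1 GeV → c/ℏ × (1 GeV in J) = 4.552e32 m/s².
Convert the energy scale: 7.01 MeV = 7.01e-3 GeV.
Result: 7.01e-3 × 4.552e32 = 3.191e30 m/s².

3.191e30 m/s²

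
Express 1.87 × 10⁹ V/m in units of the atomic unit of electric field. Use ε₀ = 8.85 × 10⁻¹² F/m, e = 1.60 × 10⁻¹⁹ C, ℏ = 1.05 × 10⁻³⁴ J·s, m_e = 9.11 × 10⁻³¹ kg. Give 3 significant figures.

3.59 × 10⁻³

atomic unit of electric field: E_au = E_h/(e a₀) = m_e²e⁵/((4πε₀)³ℏ⁴) = 5.20 × 10¹¹ V/m.
1.87 × 10⁹ / 5.20 × 10¹¹ = 3.59 × 10⁻³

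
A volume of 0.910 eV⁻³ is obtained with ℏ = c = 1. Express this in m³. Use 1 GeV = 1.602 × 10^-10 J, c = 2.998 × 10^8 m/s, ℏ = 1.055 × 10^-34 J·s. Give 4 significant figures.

7.003 × 10^-21 m³

Volume is [L]³ = [E]⁻³·(ℏc)³.
1 GeV⁻³ → (ℏc)³ × (1 GeV in J)⁻³ = 7.696 × 10^-48 m³.
Convert the energy scale: 0.910 eV⁻³ = 9.10 × 10^26 GeV⁻³.
Result: 9.10 × 10^26 × 7.696 × 10^-48 = 7.003 × 10^-21 m³.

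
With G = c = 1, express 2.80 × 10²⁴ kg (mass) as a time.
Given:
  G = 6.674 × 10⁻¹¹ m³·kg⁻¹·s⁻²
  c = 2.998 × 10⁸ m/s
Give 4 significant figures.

Mass → time via G/c³.
2.80 × 10²⁴ kg × (G/c³) = 6.935 × 10⁻¹² s

6.935 × 10⁻¹² s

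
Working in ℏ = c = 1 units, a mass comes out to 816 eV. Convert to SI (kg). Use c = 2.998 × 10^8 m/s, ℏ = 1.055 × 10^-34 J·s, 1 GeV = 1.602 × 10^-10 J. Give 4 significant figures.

1.454 × 10^-33 kg

Mass is [E]/c²; divide by c².
1 GeV → 1/c² × (1 GeV in J) = 1.782 × 10^-27 kg.
Convert the energy scale: 816 eV = 8.16 × 10^-7 GeV.
Result: 8.16 × 10^-7 × 1.782 × 10^-27 = 1.454 × 10^-33 kg.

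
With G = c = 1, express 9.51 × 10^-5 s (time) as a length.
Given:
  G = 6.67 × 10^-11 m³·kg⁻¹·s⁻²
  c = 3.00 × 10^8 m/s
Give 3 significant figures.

2.85 × 10^4 m

Time → length via c.
9.51 × 10^-5 s × (c) = 2.85 × 10^4 m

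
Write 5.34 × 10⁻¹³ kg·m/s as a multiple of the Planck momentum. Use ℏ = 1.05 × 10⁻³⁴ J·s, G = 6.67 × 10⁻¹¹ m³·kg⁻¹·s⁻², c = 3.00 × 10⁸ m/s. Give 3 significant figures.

Planck momentum: p_P = √(ℏc³/G) = 6.52 kg·m/s.
5.34 × 10⁻¹³ / 6.52 = 8.19 × 10⁻¹⁴

8.19 × 10⁻¹⁴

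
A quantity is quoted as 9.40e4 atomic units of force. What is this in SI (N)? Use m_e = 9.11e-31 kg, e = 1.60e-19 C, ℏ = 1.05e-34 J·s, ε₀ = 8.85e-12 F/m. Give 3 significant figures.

One atomic unit of force: F_au = E_h/a₀ = m_e²e⁶/((4πε₀)³ℏ⁴) = 8.33e-8 N.
9.40e4 × 8.33e-8 N = 7.83e-3 N

7.83e-3 N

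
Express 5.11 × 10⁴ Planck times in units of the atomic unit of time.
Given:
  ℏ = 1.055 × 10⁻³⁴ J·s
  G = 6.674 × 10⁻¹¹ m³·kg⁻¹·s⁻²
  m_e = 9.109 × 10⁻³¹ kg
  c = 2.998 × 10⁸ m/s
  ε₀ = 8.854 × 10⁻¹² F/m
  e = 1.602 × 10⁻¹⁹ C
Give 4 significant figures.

Planck time: t_P = √(ℏG/c⁵) = 5.392 × 10⁻⁴⁴ s
atomic unit of time: τ_au = (4πε₀)²ℏ³/(m_e e⁴) = 2.423 × 10⁻¹⁷ s
5.11 × 10⁴ × 5.392 × 10⁻⁴⁴ / 2.423 × 10⁻¹⁷ = 1.137 × 10⁻²²

1.137 × 10⁻²²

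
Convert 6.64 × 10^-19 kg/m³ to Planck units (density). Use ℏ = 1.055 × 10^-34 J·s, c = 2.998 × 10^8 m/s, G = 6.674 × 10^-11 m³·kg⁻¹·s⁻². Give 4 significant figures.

Planck density: ρ_P = c⁵/(ℏG²) = 5.154 × 10^96 kg/m³.
6.64 × 10^-19 / 5.154 × 10^96 = 1.288 × 10^-115

1.288 × 10^-115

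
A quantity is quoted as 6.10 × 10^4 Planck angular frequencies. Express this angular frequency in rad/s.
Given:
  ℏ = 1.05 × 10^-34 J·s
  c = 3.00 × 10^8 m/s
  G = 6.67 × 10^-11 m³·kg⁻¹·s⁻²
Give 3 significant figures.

One Planck angular frequency: ω_P = √(c⁵/(ℏG)) = 1.86 × 10^43 rad/s.
6.10 × 10^4 × 1.86 × 10^43 rad/s = 1.14 × 10^48 rad/s

1.14 × 10^48 rad/s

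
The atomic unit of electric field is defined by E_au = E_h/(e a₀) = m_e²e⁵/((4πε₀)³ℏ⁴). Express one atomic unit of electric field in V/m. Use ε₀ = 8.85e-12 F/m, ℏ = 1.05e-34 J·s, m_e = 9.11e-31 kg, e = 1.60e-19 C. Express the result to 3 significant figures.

5.20e11 V/m

E_au = E_h/(e a₀) = m_e²e⁵/((4πε₀)³ℏ⁴)
E_h = 4.38e-18 J
a₀ = 5.26e-11 m
E_h/(e·a₀) = 5.20e11 V/m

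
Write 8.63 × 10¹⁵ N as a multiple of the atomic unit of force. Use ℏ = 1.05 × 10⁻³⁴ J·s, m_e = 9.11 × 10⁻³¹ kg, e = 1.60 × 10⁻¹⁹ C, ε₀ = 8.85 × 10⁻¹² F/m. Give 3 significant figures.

1.04 × 10²³

atomic unit of force: F_au = E_h/a₀ = m_e²e⁶/((4πε₀)³ℏ⁴) = 8.33 × 10⁻⁸ N.
8.63 × 10¹⁵ / 8.33 × 10⁻⁸ = 1.04 × 10²³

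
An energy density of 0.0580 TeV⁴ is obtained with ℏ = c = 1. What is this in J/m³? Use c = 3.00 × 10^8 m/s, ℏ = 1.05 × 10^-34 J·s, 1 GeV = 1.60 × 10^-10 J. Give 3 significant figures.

1.22 × 10^48 J/m³

[E]/[L]³ = [E]⁴/(ℏc)³; restore (ℏc)⁻³.
1 GeV⁴ → 1/(ℏc)³ × (1 GeV in J)⁴ = 2.10 × 10^37 J/m³.
Convert the energy scale: 0.0580 TeV⁴ = 5.80 × 10^10 GeV⁴.
Result: 5.80 × 10^10 × 2.10 × 10^37 = 1.22 × 10^48 J/m³.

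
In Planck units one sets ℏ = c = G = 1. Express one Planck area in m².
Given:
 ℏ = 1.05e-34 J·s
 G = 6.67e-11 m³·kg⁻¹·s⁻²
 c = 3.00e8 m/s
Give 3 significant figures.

2.59e-70 m²

A_P = ℏG/c³
  = 7.00e-45 / 2.70e25
  = 2.59e-70 m²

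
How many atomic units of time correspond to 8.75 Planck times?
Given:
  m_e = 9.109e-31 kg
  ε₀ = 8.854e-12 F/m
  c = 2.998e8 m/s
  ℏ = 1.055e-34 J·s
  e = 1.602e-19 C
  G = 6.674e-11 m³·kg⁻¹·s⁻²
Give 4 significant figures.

Planck time: t_P = √(ℏG/c⁵) = 5.392e-44 s
atomic unit of time: τ_au = (4πε₀)²ℏ³/(m_e e⁴) = 2.423e-17 s
8.75 × 5.392e-44 / 2.423e-17 = 1.947e-26

1.947e-26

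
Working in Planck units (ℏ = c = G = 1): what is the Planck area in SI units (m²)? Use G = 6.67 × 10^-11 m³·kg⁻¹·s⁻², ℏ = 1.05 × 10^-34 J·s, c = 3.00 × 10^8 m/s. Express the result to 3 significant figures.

2.59 × 10^-70 m²

The unique combination of the constants set to 1 with dimensions of area is A_P = ℏG/c³.
  = 7.00 × 10^-45 / 2.70 × 10^25
  = 2.59 × 10^-70 m²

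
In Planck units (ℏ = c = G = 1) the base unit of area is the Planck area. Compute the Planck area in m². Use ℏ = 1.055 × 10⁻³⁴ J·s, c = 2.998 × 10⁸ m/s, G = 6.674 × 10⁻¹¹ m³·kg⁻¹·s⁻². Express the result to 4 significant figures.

2.613 × 10⁻⁷⁰ m²

A_P = ℏG/c³
  = 7.041 × 10⁻⁴⁵ / 2.695 × 10²⁵
  = 2.613 × 10⁻⁷⁰ m²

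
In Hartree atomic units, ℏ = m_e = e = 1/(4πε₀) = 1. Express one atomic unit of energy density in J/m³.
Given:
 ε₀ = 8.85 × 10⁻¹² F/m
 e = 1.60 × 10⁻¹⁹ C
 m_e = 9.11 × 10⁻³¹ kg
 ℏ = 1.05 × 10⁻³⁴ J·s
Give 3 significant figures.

From ℏ = m_e = e = 1/(4πε₀) = 1 the energy density scale is u_au = E_h/a₀³ = m_e⁴e¹⁰/((4πε₀)⁵ℏ⁸).
E_h = 4.38 × 10⁻¹⁸ J
a₀ = 5.26 × 10⁻¹¹ m
E_h/a₀³ = 3.01 × 10¹³ J/m³

3.01 × 10¹³ J/m³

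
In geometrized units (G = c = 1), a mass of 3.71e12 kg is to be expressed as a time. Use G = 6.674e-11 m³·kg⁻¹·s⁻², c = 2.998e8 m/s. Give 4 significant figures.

9.189e-24 s

Mass → time via G/c³.
3.71e12 kg × (G/c³) = 9.189e-24 s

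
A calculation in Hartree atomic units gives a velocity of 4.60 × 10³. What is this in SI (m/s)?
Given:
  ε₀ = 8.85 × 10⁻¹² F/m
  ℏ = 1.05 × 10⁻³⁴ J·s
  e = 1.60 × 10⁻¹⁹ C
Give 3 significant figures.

One atomic unit of velocity: v_au = e²/(4πε₀ℏ) = 2.19 × 10⁶ m/s.
4.60 × 10³ × 2.19 × 10⁶ m/s = 1.01 × 10¹⁰ m/s

1.01 × 10¹⁰ m/s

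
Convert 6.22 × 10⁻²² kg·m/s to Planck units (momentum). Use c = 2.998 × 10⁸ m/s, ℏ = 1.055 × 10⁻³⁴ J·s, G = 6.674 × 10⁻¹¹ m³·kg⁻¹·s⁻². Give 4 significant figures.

9.530 × 10⁻²³

Planck momentum: p_P = √(ℏc³/G) = 6.527 kg·m/s.
6.22 × 10⁻²² / 6.527 = 9.530 × 10⁻²³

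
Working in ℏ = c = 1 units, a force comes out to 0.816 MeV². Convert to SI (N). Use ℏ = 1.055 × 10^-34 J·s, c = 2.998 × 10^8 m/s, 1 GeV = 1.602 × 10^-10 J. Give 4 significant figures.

0.6621 N

Force is [E]/[L] = [E]²/(ℏc); restore (ℏc)⁻¹.
1 GeV² → 1/(ℏc) × (1 GeV in J)² = 8.114 × 10^5 N.
Convert the energy scale: 0.816 MeV² = 8.16 × 10^-7 GeV².
Result: 8.16 × 10^-7 × 8.114 × 10^5 = 0.6621 N.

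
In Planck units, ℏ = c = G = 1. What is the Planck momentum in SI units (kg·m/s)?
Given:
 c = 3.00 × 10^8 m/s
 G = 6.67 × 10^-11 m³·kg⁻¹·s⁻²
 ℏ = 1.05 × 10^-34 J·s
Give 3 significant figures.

Dimensional analysis gives p_P = √(ℏc³/G).
  = √(42.5)
  = 6.52 kg·m/s

6.52 kg·m/s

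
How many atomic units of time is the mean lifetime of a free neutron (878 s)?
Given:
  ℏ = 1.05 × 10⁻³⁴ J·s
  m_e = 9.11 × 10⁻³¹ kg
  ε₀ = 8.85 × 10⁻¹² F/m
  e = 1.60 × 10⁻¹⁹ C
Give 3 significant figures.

3.66 × 10¹⁹

atomic unit of time: τ_au = (4πε₀)²ℏ³/(m_e e⁴) = 2.40 × 10⁻¹⁷ s.
878 / 2.40 × 10⁻¹⁷ = 3.66 × 10¹⁹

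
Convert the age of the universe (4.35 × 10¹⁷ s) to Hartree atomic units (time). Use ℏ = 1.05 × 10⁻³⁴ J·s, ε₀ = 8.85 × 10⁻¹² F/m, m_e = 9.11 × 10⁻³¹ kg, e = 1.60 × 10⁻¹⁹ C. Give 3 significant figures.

1.81 × 10³⁴

atomic unit of time: τ_au = (4πε₀)²ℏ³/(m_e e⁴) = 2.40 × 10⁻¹⁷ s.
4.35 × 10¹⁷ / 2.40 × 10⁻¹⁷ = 1.81 × 10³⁴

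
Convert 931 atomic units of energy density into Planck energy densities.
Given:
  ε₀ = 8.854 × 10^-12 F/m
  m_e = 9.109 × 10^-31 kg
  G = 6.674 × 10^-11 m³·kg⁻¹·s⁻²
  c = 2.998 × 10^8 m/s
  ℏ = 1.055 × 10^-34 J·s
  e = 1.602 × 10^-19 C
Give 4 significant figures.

5.887 × 10^-98

atomic unit of energy density: u_au = E_h/a₀³ = m_e⁴e¹⁰/((4πε₀)⁵ℏ⁸) = 2.929 × 10^13 J/m³
Planck energy density: u_P = c⁷/(ℏG²) = 4.632 × 10^113 J/m³
931 × 2.929 × 10^13 / 4.632 × 10^113 = 5.887 × 10^-98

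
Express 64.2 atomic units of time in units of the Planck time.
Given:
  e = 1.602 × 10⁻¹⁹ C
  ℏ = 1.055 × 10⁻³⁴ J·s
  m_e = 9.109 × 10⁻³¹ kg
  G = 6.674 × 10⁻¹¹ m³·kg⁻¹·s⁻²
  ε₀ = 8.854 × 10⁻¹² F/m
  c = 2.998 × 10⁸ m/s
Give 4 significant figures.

2.885 × 10²⁸

atomic unit of time: τ_au = (4πε₀)²ℏ³/(m_e e⁴) = 2.423 × 10⁻¹⁷ s
Planck time: t_P = √(ℏG/c⁵) = 5.392 × 10⁻⁴⁴ s
64.2 × 2.423 × 10⁻¹⁷ / 5.392 × 10⁻⁴⁴ = 2.885 × 10²⁸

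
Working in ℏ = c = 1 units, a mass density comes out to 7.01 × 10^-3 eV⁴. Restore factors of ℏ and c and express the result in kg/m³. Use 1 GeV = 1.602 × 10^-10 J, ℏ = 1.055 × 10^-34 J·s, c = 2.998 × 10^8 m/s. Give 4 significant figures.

Mass density is [E]/(c²[L]³) = [E]⁴/(ℏ³c⁵).
1 GeV⁴ → 1/(ℏ³c⁵) × (1 GeV in J)⁴ = 2.316 × 10^20 kg/m³.
Convert the energy scale: 7.01 × 10^-3 eV⁴ = 7.01 × 10^-39 GeV⁴.
Result: 7.01 × 10^-39 × 2.316 × 10^20 = 1.624 × 10^-18 kg/m³.

1.624 × 10^-18 kg/m³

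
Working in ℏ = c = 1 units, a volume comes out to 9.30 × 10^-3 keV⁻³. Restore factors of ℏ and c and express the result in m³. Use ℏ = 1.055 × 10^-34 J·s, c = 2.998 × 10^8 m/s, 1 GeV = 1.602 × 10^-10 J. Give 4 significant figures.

Volume is [L]³ = [E]⁻³·(ℏc)³.
1 GeV⁻³ → (ℏc)³ × (1 GeV in J)⁻³ = 7.696 × 10^-48 m³.
Convert the energy scale: 9.30 × 10^-3 keV⁻³ = 9.30 × 10^15 GeV⁻³.
Result: 9.30 × 10^15 × 7.696 × 10^-48 = 7.157 × 10^-32 m³.

7.157 × 10^-32 m³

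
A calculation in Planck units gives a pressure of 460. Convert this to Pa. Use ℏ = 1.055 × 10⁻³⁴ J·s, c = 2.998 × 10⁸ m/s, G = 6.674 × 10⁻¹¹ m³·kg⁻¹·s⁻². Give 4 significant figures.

One Planck pressure: p_P = c⁷/(ℏG²) = 4.632 × 10¹¹³ Pa.
460 × 4.632 × 10¹¹³ Pa = 2.131 × 10¹¹⁶ Pa

2.131 × 10¹¹⁶ Pa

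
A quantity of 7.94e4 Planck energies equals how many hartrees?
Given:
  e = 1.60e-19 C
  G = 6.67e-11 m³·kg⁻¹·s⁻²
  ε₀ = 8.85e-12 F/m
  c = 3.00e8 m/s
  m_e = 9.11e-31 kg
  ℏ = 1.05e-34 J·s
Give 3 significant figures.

3.55e31

Planck energy: E_P = √(ℏc⁵/G) = 1.96e9 J
hartree: E_h = m_e e⁴/(4πε₀ℏ)² = 4.38e-18 J
7.94e4 × 1.96e9 / 4.38e-18 = 3.55e31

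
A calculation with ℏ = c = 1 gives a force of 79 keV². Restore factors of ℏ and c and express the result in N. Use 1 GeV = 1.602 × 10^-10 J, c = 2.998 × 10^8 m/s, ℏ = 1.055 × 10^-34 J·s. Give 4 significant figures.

Force is [E]/[L] = [E]²/(ℏc); restore (ℏc)⁻¹.
1 GeV² → 1/(ℏc) × (1 GeV in J)² = 8.114 × 10^5 N.
Convert the energy scale: 79 keV² = 7.90 × 10^-11 GeV².
Result: 7.90 × 10^-11 × 8.114 × 10^5 = 6.410 × 10^-5 N.

6.410 × 10^-5 N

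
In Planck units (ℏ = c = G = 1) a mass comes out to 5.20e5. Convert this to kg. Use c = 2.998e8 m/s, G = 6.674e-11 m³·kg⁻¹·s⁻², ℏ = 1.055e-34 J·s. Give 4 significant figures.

One Planck mass: m_P = √(ℏc/G) = 2.177e-8 kg.
5.20e5 × 2.177e-8 kg = 0.01132 kg

0.01132 kg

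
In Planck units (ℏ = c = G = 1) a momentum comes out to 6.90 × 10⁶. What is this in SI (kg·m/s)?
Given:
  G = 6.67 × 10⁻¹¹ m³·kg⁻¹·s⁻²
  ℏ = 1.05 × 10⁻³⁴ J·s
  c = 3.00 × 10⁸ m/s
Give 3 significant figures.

One Planck momentum: p_P = √(ℏc³/G) = 6.52 kg·m/s.
6.90 × 10⁶ × 6.52 kg·m/s = 4.50 × 10⁷ kg·m/s

4.50 × 10⁷ kg·m/s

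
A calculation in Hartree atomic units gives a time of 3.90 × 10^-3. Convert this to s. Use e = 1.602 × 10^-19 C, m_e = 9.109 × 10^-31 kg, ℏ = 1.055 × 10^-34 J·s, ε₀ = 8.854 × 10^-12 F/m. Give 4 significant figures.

9.449 × 10^-20 s

One atomic unit of time: τ_au = (4πε₀)²ℏ³/(m_e e⁴) = 2.423 × 10^-17 s.
3.90 × 10^-3 × 2.423 × 10^-17 s = 9.449 × 10^-20 s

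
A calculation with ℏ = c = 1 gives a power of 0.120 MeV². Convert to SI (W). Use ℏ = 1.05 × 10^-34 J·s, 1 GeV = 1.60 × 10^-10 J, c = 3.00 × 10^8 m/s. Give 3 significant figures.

Power is [E]/[T] = [E]²/ℏ.
1 GeV² → 1/ℏ × (1 GeV in J)² = 2.44 × 10^14 W.
Convert the energy scale: 0.120 MeV² = 1.20 × 10^-7 GeV².
Result: 1.20 × 10^-7 × 2.44 × 10^14 = 2.93 × 10^7 W.

2.93 × 10^7 W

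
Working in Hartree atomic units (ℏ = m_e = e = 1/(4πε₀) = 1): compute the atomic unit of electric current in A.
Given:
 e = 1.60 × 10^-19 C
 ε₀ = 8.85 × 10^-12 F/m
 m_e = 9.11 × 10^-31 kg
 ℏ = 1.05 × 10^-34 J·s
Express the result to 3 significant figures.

From ℏ = m_e = e = 1/(4πε₀) = 1 the current scale is I_au = e E_h/ℏ = m_e e⁵/((4πε₀)²ℏ³).
E_h = 4.38 × 10^-18 J
e·E_h/ℏ = 6.67 × 10^-3 A

6.67 × 10^-3 A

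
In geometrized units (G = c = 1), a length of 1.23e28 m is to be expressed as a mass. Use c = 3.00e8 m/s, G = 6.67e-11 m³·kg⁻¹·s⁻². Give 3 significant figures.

1.66e55 kg

Length → mass via c²/G.
1.23e28 m × (c²/G) = 1.66e55 kg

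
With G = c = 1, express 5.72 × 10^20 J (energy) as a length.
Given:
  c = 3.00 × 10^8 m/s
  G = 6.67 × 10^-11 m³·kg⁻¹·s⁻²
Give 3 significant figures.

4.71 × 10^-24 m

Energy → length via G/c⁴.
5.72 × 10^20 J × (G/c⁴) = 4.71 × 10^-24 m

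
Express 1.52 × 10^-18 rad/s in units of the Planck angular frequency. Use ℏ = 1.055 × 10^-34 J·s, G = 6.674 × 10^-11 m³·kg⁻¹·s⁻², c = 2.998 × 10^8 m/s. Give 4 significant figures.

Planck angular frequency: ω_P = √(c⁵/(ℏG)) = 1.855 × 10^43 rad/s.
1.52 × 10^-18 / 1.855 × 10^43 = 8.196 × 10^-62

8.196 × 10^-62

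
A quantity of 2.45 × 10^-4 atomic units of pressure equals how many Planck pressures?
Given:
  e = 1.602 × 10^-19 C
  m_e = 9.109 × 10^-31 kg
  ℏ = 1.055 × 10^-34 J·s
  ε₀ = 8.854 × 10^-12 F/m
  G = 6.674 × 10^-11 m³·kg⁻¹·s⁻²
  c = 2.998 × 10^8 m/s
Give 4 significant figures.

atomic unit of pressure: P_au = E_h/a₀³ = m_e⁴e¹⁰/((4πε₀)⁵ℏ⁸) = 2.929 × 10^13 Pa
Planck pressure: p_P = c⁷/(ℏG²) = 4.632 × 10^113 Pa
2.45 × 10^-4 × 2.929 × 10^13 / 4.632 × 10^113 = 1.549 × 10^-104

1.549 × 10^-104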